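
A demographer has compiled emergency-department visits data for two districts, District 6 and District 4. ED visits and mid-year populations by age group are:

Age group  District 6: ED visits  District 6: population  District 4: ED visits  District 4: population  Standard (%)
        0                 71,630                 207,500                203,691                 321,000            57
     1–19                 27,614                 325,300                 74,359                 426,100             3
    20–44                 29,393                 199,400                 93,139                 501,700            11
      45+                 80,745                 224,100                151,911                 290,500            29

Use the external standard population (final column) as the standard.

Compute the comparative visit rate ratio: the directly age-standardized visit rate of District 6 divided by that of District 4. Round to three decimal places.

0.594

Age-specific rates per 1,000 for District 6: 345.205, 84.888, 147.407, 360.308.
For District 4: 634.551, 174.511, 185.647, 522.929.
Standard weights: 0.57, 0.03, 0.11, 0.29.
District 6: 0.5700×345.205 + 0.0300×84.888 + 0.1100×147.407 + 0.2900×360.308 = 320.0175 per 1,000.
District 4: 0.5700×634.551 + 0.0300×174.511 + 0.1100×185.647 + 0.2900×522.929 = 539.0003 per 1,000.
Ratio = 320.0175 ÷ 539.0003 = 0.59372.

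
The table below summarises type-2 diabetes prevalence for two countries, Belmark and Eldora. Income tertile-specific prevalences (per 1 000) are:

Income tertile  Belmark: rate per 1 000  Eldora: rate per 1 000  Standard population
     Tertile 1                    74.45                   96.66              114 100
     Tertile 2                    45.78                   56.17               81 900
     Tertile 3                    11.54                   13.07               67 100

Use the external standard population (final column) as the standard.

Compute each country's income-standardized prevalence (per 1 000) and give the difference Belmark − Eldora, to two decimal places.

-13.26

Standard total = 263 100; weights = 0.4337, 0.3113, 0.2550.
Belmark: 0.4337×74.45 + 0.3113×45.78 + 0.2550×11.54 = 49.4810 per 1 000.
Eldora: 0.4337×96.66 + 0.3113×56.17 + 0.2550×13.07 = 62.7375 per 1 000.
Difference = 49.4810 − 62.7375 = -13.2564.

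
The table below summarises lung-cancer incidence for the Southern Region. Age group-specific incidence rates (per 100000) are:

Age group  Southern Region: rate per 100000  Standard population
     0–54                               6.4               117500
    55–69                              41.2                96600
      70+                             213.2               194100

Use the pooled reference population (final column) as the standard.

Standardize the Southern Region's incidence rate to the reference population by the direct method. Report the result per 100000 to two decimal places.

112.97

Standard total = 408200; weights = 0.2878, 0.2366, 0.4755.
Standardized rate: 0.2878×6.4 + 0.2366×41.2 + 0.4755×213.2 = 112.9692 per 100000.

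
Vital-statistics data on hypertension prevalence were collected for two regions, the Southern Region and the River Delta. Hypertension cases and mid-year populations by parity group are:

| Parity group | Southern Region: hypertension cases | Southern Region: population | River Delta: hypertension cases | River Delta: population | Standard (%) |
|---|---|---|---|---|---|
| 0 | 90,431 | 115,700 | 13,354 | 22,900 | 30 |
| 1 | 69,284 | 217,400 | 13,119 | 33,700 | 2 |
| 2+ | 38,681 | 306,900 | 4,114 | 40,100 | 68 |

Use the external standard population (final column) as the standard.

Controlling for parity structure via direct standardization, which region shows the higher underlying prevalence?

Parity-specific rates per 1,000 for the Southern Region: 781.599, 318.694, 126.038.
For the River Delta: 583.144, 389.288, 102.594.
Standard weights: 0.30, 0.02, 0.68.
The Southern Region: 0.3000×781.599 + 0.0200×318.694 + 0.6800×126.038 = 326.5593 per 1,000.
The River Delta: 0.3000×583.144 + 0.0200×389.288 + 0.6800×102.594 = 252.4926 per 1,000.
The crude rates (309.99 vs 316.31) would put the River Delta higher, but that reflects its parity composition; once standardized to a common parity structure, the Southern Region has the higher underlying rate.

Southern Region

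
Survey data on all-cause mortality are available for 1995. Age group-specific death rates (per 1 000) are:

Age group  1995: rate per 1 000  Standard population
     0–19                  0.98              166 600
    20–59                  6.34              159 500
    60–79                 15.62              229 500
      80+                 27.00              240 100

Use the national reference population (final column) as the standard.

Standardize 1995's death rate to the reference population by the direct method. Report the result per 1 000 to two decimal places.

14.13

Standard total = 795 700; weights = 0.2094, 0.2005, 0.2884, 0.3017.
Standardized rate: 0.2094×0.98 + 0.2005×6.34 + 0.2884×15.62 + 0.3017×27.00 = 14.1284 per 1 000.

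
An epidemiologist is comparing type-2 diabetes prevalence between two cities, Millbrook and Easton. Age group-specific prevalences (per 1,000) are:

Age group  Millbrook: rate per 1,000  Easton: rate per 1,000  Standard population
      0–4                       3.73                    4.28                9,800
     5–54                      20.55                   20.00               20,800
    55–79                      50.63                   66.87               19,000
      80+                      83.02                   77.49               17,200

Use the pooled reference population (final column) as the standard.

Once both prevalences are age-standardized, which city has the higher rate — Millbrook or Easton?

Easton

Standard total = 66,800; weights = 0.1467, 0.3114, 0.2844, 0.2575.
Millbrook: 0.1467×3.73 + 0.3114×20.55 + 0.2844×50.63 + 0.2575×83.02 = 42.7232 per 1,000.
Easton: 0.1467×4.28 + 0.3114×20.00 + 0.2844×66.87 + 0.2575×77.49 = 45.8279 per 1,000.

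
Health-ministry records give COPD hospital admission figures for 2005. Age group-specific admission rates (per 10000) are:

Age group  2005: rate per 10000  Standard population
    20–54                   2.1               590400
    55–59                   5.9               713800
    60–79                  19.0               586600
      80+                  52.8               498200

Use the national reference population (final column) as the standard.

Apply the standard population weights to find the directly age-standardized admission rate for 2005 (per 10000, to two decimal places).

17.96

Standard total = 2389000; weights = 0.2471, 0.2988, 0.2455, 0.2085.
Standardized rate: 0.2471×2.1 + 0.2988×5.9 + 0.2455×19.0 + 0.2085×52.8 = 17.9580 per 10000.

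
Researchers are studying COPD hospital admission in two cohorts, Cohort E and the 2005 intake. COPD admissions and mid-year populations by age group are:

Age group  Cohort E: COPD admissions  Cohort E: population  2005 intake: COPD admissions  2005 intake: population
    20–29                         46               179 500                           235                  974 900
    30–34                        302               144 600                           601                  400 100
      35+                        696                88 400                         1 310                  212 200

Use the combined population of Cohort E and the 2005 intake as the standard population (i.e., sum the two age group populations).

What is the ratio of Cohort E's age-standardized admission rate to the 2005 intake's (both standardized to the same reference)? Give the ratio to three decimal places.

1.287

Age-specific rates per 10 000 for Cohort E: 2.56, 20.89, 78.73.
For the 2005 intake: 2.41, 15.02, 61.73.
Combined standard total = 1 999 700; weights = 0.5773, 0.2724, 0.1503.
Cohort E: 0.5773×2.56 + 0.2724×20.89 + 0.1503×78.73 = 19.0037 per 10 000.
The 2005 intake: 0.5773×2.41 + 0.2724×15.02 + 0.1503×61.73 = 14.7632 per 10 000.
Ratio = 19.0037 ÷ 14.7632 = 1.28723.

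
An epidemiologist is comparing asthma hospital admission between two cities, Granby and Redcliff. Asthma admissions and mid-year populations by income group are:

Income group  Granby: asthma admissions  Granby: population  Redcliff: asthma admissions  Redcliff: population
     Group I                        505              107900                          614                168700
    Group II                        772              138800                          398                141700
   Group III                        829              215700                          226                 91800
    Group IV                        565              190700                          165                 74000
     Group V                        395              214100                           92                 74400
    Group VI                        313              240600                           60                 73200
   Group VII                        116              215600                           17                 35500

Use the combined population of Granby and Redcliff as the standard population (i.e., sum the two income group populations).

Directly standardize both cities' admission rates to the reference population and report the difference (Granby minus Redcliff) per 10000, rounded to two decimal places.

10.19

Income-specific rates per 10000 for Granby: 46.80, 55.62, 38.43, 29.63, 18.45, 13.01, 5.38.
For Redcliff: 36.40, 28.09, 24.62, 22.30, 12.37, 8.20, 4.79.
Combined standard total = 1982700; weights = 0.1395, 0.1415, 0.1551, 0.1335, 0.1455, 0.1583, 0.1266.
Granby: 0.1395×46.80 + 0.1415×55.62 + 0.1551×38.43 + 0.1335×29.63 + 0.1455×18.45 + 0.1583×13.01 + 0.1266×5.38 = 29.7389 per 10000.
Redcliff: 0.1395×36.40 + 0.1415×28.09 + 0.1551×24.62 + 0.1335×22.30 + 0.1455×12.37 + 0.1583×8.20 + 0.1266×4.79 = 19.5491 per 10000.
Difference = 29.7389 − 19.5491 = 10.1898.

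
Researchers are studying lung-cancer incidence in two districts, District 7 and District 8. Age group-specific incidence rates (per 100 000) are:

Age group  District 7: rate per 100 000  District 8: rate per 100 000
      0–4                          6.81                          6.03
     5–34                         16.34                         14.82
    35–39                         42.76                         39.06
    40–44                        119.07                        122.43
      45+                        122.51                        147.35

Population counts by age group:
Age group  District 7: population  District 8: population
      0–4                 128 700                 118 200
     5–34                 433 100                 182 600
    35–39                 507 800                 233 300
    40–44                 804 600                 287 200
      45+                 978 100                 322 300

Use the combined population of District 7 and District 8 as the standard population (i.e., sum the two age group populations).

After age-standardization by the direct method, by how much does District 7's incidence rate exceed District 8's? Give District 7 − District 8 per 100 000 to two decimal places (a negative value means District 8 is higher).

-8.03

Combined standard total = 3 995 900; weights = 0.0618, 0.1541, 0.1855, 0.2732, 0.3254.
District 7: 0.0618×6.81 + 0.1541×16.34 + 0.1855×42.76 + 0.2732×119.07 + 0.3254×122.51 = 83.2714 per 100 000.
District 8: 0.0618×6.03 + 0.1541×14.82 + 0.1855×39.06 + 0.2732×122.43 + 0.3254×147.35 = 91.3046 per 100 000.
Difference = 83.2714 − 91.3046 = -8.0332.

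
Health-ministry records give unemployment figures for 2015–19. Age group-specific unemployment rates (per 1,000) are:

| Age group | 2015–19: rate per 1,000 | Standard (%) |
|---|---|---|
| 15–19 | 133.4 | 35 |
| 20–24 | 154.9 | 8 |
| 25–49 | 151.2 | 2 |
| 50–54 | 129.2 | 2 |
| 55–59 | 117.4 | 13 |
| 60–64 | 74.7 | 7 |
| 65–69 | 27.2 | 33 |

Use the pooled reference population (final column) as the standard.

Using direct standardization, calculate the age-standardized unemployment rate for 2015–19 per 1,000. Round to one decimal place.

Standard weights: 0.35, 0.08, 0.02, 0.02, 0.13, 0.07, 0.33.
Standardized rate: 0.3500×133.4 + 0.0800×154.9 + 0.0200×151.2 + 0.0200×129.2 + 0.1300×117.4 + 0.0700×74.7 + 0.3300×27.2 = 94.1570 per 1,000.

94.2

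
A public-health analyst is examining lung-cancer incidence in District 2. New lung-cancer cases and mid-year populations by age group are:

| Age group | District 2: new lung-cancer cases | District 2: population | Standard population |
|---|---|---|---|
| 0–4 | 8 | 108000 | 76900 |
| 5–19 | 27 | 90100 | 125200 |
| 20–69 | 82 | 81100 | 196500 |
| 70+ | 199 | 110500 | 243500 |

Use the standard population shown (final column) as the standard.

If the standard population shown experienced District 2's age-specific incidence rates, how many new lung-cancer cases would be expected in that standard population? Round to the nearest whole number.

680

Age-specific rates per 100000 for District 2: 7.41, 29.97, 101.11, 180.09.
Expected new lung-cancer cases = Σ (standard pop × age-specific rate ÷ 100000)
= 76900×7.41/100000 + 125200×29.97/100000 + 196500×101.11/100000 + 243500×180.09/100000
= 5.70 + 37.52 + 198.68 + 438.52 = 680.42.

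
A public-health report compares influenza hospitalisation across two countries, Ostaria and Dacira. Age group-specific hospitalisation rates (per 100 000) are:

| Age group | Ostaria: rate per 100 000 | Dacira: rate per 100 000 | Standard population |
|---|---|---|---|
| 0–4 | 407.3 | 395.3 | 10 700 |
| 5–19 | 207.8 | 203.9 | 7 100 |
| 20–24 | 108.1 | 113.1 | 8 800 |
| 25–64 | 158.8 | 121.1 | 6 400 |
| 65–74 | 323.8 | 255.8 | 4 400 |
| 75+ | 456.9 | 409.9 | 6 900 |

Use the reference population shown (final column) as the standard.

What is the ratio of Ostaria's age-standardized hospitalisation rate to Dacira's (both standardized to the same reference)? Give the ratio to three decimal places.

Standard total = 44 300; weights = 0.2415, 0.1603, 0.1986, 0.1445, 0.0993, 0.1558.
Ostaria: 0.2415×407.3 + 0.1603×207.8 + 0.1986×108.1 + 0.1445×158.8 + 0.0993×323.8 + 0.1558×456.9 = 279.4226 per 100 000.
Dacira: 0.2415×395.3 + 0.1603×203.9 + 0.1986×113.1 + 0.1445×121.1 + 0.0993×255.8 + 0.1558×409.9 = 257.3713 per 100 000.
Ratio = 279.4226 ÷ 257.3713 = 1.08568.

1.086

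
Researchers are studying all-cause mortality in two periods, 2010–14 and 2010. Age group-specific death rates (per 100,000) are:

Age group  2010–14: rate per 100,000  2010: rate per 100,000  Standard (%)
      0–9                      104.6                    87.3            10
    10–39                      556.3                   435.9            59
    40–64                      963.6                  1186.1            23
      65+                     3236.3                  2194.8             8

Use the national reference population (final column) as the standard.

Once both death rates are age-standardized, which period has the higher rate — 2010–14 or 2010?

Standard weights: 0.10, 0.59, 0.23, 0.08.
2010–14: 0.1000×104.6 + 0.5900×556.3 + 0.2300×963.6 + 0.0800×3236.3 = 819.2090 per 100,000.
2010: 0.1000×87.3 + 0.5900×435.9 + 0.2300×1186.1 + 0.0800×2194.8 = 714.2980 per 100,000.

2010–14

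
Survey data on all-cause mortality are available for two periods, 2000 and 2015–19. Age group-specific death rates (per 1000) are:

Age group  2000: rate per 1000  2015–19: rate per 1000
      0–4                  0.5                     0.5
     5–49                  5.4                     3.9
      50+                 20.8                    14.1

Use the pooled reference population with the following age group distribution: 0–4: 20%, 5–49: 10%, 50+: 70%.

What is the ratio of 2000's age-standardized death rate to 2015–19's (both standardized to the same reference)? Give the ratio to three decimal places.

Standard weights: 0.20, 0.10, 0.70.
2000: 0.2000×0.5 + 0.1000×5.4 + 0.7000×20.8 = 15.2000 per 1000.
2015–19: 0.2000×0.5 + 0.1000×3.9 + 0.7000×14.1 = 10.3600 per 1000.
Ratio = 15.2000 ÷ 10.3600 = 1.46718.

1.467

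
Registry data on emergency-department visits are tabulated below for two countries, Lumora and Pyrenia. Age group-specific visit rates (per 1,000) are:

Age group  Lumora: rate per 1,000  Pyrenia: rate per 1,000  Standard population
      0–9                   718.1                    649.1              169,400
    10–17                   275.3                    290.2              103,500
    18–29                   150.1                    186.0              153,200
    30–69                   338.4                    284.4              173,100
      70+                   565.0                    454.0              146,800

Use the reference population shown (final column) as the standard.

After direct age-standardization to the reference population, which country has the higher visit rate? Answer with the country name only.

Standard total = 746,000; weights = 0.2271, 0.1387, 0.2054, 0.2320, 0.1968.
Lumora: 0.2271×718.1 + 0.1387×275.3 + 0.2054×150.1 + 0.2320×338.4 + 0.1968×565.0 = 421.7883 per 1,000.
Pyrenia: 0.2271×649.1 + 0.1387×290.2 + 0.2054×186.0 + 0.2320×284.4 + 0.1968×454.0 = 381.1867 per 1,000.

Lumora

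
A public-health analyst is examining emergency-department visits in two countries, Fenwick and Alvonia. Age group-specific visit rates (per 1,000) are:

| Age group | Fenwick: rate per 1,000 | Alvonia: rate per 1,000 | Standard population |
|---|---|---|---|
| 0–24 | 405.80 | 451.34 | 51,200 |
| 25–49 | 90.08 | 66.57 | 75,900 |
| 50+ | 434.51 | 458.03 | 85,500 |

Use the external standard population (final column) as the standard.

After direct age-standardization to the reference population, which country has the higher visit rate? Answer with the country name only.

Standard total = 212,600; weights = 0.2408, 0.3570, 0.4022.
Fenwick: 0.2408×405.80 + 0.3570×90.08 + 0.4022×434.51 = 304.6314 per 1,000.
Alvonia: 0.2408×451.34 + 0.3570×66.57 + 0.4022×458.03 = 316.6643 per 1,000.

Alvonia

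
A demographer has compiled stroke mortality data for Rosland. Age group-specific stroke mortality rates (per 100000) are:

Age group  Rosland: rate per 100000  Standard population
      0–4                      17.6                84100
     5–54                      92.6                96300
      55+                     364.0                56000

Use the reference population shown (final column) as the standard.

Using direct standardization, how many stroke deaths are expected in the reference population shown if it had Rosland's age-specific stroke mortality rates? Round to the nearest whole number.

Expected stroke deaths = Σ (standard pop × age-specific rate ÷ 100000)
= 84100×17.6/100000 + 96300×92.6/100000 + 56000×364.0/100000
= 14.80 + 89.17 + 203.84 = 307.82.

308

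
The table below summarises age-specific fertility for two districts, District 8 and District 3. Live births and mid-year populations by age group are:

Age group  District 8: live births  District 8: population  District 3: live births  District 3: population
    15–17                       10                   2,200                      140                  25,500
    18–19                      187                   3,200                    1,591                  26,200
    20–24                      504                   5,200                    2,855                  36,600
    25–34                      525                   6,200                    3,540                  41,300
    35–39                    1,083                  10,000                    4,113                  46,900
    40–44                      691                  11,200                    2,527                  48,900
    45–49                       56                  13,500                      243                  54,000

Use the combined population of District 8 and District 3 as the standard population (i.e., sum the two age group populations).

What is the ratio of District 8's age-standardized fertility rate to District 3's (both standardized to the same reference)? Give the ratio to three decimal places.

1.136

Age-specific rates per 1,000 for District 8: 4.545, 58.438, 96.923, 84.677, 108.300, 61.696, 4.148.
For District 3: 5.490, 60.725, 78.005, 85.714, 87.697, 51.677, 4.500.
Combined standard total = 330,900; weights = 0.0837, 0.0888, 0.1263, 0.1435, 0.1720, 0.1816, 0.2040.
District 8: 0.0837×4.545 + 0.0888×58.438 + 0.1263×96.923 + 0.1435×84.677 + 0.1720×108.300 + 0.1816×61.696 + 0.2040×4.148 = 60.6460 per 1,000.
District 3: 0.0837×5.490 + 0.0888×60.725 + 0.1263×78.005 + 0.1435×85.714 + 0.1720×87.697 + 0.1816×51.677 + 0.2040×4.500 = 53.3967 per 1,000.
Ratio = 60.6460 ÷ 53.3967 = 1.13576.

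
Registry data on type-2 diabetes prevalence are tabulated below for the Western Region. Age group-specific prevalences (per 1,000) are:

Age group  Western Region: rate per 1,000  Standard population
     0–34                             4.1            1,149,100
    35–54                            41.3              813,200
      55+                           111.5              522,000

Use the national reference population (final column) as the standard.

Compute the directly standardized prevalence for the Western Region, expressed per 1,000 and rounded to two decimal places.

38.84

Standard total = 2,484,300; weights = 0.4625, 0.3273, 0.2101.
Standardized rate: 0.4625×4.1 + 0.3273×41.3 + 0.2101×111.5 = 38.8437 per 1,000.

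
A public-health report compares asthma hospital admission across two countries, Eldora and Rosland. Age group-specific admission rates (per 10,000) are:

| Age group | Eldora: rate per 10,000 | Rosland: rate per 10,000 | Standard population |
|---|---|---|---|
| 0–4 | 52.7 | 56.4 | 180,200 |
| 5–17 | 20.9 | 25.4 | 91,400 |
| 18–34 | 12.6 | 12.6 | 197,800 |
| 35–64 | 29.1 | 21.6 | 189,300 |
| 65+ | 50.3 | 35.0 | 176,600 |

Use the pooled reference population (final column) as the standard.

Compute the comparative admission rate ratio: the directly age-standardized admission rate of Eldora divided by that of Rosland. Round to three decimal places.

1.121

Standard total = 835,300; weights = 0.2157, 0.1094, 0.2368, 0.2266, 0.2114.
Eldora: 0.2157×52.7 + 0.1094×20.9 + 0.2368×12.6 + 0.2266×29.1 + 0.2114×50.3 = 33.8689 per 10,000.
Rosland: 0.2157×56.4 + 0.1094×25.4 + 0.2368×12.6 + 0.2266×21.6 + 0.2114×35.0 = 30.2251 per 10,000.
Ratio = 33.8689 ÷ 30.2251 = 1.12056.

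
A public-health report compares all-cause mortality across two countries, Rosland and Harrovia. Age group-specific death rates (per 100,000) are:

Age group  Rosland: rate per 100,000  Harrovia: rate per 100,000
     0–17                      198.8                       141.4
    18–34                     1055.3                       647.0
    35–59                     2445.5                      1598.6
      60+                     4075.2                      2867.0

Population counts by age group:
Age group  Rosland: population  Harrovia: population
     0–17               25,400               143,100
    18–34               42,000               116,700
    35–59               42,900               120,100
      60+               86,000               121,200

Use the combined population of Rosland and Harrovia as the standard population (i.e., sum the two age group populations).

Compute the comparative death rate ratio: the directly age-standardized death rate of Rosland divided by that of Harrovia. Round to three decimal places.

Combined standard total = 697,400; weights = 0.2416, 0.2276, 0.2337, 0.2971.
Rosland: 0.2416×198.8 + 0.2276×1055.3 + 0.2337×2445.5 + 0.2971×4075.2 = 2070.5074 per 100,000.
Harrovia: 0.2416×141.4 + 0.2276×647.0 + 0.2337×1598.6 + 0.2971×2867.0 = 1406.8239 per 100,000.
Ratio = 2070.5074 ÷ 1406.8239 = 1.47176.

1.472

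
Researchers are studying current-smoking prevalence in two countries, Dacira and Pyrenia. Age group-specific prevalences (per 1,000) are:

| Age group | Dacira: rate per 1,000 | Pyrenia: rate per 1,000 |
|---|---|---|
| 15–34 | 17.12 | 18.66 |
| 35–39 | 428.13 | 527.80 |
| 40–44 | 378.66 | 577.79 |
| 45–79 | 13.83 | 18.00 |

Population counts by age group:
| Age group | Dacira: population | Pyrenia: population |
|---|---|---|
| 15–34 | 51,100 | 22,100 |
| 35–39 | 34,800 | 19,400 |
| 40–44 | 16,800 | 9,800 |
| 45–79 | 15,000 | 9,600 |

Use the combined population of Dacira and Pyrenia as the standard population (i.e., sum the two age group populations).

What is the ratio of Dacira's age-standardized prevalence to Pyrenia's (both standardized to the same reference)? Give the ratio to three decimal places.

0.762

Combined standard total = 178,600; weights = 0.4099, 0.3035, 0.1489, 0.1377.
Dacira: 0.4099×17.12 + 0.3035×428.13 + 0.1489×378.66 + 0.1377×13.83 = 195.2430 per 1,000.
Pyrenia: 0.4099×18.66 + 0.3035×527.80 + 0.1489×577.79 + 0.1377×18.00 = 256.3532 per 1,000.
Ratio = 195.2430 ÷ 256.3532 = 0.76162.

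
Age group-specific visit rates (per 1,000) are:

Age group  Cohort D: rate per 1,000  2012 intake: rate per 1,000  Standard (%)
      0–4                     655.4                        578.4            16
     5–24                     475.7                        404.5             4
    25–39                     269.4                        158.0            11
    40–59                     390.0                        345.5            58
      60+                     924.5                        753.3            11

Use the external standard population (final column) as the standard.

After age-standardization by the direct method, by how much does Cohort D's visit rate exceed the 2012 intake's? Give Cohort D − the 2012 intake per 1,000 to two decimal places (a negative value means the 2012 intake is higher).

Standard weights: 0.16, 0.04, 0.11, 0.58, 0.11.
Cohort D: 0.1600×655.4 + 0.0400×475.7 + 0.1100×269.4 + 0.5800×390.0 + 0.1100×924.5 = 481.4210 per 1,000.
The 2012 intake: 0.1600×578.4 + 0.0400×404.5 + 0.1100×158.0 + 0.5800×345.5 + 0.1100×753.3 = 409.3570 per 1,000.
Difference = 481.4210 − 409.3570 = 72.0640.

72.06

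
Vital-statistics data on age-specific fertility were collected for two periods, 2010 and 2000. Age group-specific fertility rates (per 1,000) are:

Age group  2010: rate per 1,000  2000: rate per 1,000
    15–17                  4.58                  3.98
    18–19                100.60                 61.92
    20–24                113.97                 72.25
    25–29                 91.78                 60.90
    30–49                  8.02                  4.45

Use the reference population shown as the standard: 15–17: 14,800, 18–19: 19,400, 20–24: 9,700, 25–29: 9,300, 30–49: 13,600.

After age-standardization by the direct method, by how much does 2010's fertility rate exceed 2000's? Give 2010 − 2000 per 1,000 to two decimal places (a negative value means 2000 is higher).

22.45

Standard total = 66,800; weights = 0.2216, 0.2904, 0.1452, 0.1392, 0.2036.
2010: 0.2216×4.58 + 0.2904×100.60 + 0.1452×113.97 + 0.1392×91.78 + 0.2036×8.02 = 61.1910 per 1,000.
2000: 0.2216×3.98 + 0.2904×61.92 + 0.1452×72.25 + 0.1392×60.90 + 0.2036×4.45 = 38.7405 per 1,000.
Difference = 61.1910 − 38.7405 = 22.4505.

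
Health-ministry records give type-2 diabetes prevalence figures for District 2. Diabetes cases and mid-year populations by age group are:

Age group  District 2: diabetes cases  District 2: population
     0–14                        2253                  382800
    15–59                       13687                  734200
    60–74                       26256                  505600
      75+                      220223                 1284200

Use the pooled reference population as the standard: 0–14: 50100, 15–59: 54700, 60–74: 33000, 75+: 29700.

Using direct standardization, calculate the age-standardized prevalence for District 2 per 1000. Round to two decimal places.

48.49

Age-specific rates per 1000 for District 2: 5.886, 18.642, 51.930, 171.487.
Standard total = 167500; weights = 0.2991, 0.3266, 0.1970, 0.1773.
Standardized rate: 0.2991×5.886 + 0.3266×18.642 + 0.1970×51.930 + 0.1773×171.487 = 48.4862 per 1000.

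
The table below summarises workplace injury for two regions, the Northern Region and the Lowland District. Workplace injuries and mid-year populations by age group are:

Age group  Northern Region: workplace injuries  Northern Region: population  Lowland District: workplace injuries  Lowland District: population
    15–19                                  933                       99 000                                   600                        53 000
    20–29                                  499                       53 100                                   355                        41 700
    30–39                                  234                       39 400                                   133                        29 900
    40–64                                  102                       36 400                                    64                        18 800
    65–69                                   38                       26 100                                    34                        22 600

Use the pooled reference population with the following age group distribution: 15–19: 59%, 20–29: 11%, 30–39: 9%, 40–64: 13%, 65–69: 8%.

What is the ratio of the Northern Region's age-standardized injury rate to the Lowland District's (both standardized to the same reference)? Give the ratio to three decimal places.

Age-specific rates per 10 000 for the Northern Region: 94.24, 93.97, 59.39, 28.02, 14.56.
For the Lowland District: 113.21, 85.13, 44.48, 34.04, 15.04.
Standard weights: 0.59, 0.11, 0.09, 0.13, 0.08.
The Northern Region: 0.5900×94.24 + 0.1100×93.97 + 0.0900×59.39 + 0.1300×28.02 + 0.0800×14.56 = 76.0929 per 10 000.
The Lowland District: 0.5900×113.21 + 0.1100×85.13 + 0.0900×44.48 + 0.1300×34.04 + 0.0800×15.04 = 85.7894 per 10 000.
Ratio = 76.0929 ÷ 85.7894 = 0.88697.

0.887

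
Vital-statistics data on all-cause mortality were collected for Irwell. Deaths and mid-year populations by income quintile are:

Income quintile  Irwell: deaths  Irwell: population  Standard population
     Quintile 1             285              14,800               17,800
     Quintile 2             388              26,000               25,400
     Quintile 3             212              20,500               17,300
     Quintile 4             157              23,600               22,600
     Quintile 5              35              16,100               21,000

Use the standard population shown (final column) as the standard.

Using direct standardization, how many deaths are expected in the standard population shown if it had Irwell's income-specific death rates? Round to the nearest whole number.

1097

Income-specific rates per 100,000 for Irwell: 1925.68, 1492.31, 1034.15, 665.25, 217.39.
Expected deaths = Σ (standard pop × income-specific rate ÷ 100,000)
= 17,800×1925.68/100,000 + 25,400×1492.31/100,000 + 17,300×1034.15/100,000 + 22,600×665.25/100,000 + 21,000×217.39/100,000
= 342.77 + 379.05 + 178.91 + 150.35 + 45.65 = 1096.72.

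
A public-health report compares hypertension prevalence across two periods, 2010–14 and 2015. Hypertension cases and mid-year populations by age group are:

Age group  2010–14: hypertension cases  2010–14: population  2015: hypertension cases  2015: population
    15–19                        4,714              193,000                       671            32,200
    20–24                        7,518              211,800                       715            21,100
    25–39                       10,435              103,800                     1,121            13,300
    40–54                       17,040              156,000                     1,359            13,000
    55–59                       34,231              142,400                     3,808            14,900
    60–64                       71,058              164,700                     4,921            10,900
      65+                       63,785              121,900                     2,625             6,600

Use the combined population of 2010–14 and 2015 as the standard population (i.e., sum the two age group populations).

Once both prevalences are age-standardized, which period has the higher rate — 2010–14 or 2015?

2010–14

Age-specific rates per 1,000 for 2010–14: 24.425, 35.496, 100.530, 109.231, 240.386, 431.439, 523.257.
For 2015: 20.839, 33.886, 84.286, 104.538, 255.570, 451.468, 397.727.
Combined standard total = 1,205,600; weights = 0.1868, 0.1932, 0.0971, 0.1402, 0.1305, 0.1457, 0.1066.
2010–14: 0.1868×24.425 + 0.1932×35.496 + 0.0971×100.530 + 0.1402×109.231 + 0.1305×240.386 + 0.1457×431.439 + 0.1066×523.257 = 186.4726 per 1,000.
2015: 0.1868×20.839 + 0.1932×33.886 + 0.0971×84.286 + 0.1402×104.538 + 0.1305×255.570 + 0.1457×451.468 + 0.1066×397.727 = 174.7750 per 1,000.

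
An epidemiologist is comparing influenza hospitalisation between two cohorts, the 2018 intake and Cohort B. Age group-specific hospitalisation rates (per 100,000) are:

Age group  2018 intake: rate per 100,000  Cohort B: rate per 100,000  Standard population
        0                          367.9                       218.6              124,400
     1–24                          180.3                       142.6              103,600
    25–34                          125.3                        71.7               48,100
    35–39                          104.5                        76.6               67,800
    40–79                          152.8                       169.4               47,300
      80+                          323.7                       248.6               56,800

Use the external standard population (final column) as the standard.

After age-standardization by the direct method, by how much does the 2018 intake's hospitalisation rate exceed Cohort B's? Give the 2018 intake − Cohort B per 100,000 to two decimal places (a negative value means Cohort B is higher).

Standard total = 448,000; weights = 0.2777, 0.2313, 0.1074, 0.1513, 0.1056, 0.1268.
The 2018 intake: 0.2777×367.9 + 0.2313×180.3 + 0.1074×125.3 + 0.1513×104.5 + 0.1056×152.8 + 0.1268×323.7 = 230.2935 per 100,000.
Cohort B: 0.2777×218.6 + 0.2313×142.6 + 0.1074×71.7 + 0.1513×76.6 + 0.1056×169.4 + 0.1268×248.6 = 162.3718 per 100,000.
Difference = 230.2935 − 162.3718 = 67.9217.

67.92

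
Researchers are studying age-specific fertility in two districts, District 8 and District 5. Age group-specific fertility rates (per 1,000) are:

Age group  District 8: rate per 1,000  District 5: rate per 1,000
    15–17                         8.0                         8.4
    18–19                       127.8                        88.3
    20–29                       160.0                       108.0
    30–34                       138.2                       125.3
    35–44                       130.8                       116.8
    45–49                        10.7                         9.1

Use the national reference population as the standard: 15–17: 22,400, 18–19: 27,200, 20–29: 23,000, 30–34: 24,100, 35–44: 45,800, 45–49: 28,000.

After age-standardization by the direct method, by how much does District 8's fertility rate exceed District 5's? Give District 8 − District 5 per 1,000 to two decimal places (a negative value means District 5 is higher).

Standard total = 170,500; weights = 0.1314, 0.1595, 0.1349, 0.1413, 0.2686, 0.1642.
District 8: 0.1314×8.0 + 0.1595×127.8 + 0.1349×160.0 + 0.1413×138.2 + 0.2686×130.8 + 0.1642×10.7 = 99.4500 per 1,000.
District 5: 0.1314×8.4 + 0.1595×88.3 + 0.1349×108.0 + 0.1413×125.3 + 0.2686×116.8 + 0.1642×9.1 = 80.3395 per 1,000.
Difference = 99.4500 − 80.3395 = 19.1104.

19.11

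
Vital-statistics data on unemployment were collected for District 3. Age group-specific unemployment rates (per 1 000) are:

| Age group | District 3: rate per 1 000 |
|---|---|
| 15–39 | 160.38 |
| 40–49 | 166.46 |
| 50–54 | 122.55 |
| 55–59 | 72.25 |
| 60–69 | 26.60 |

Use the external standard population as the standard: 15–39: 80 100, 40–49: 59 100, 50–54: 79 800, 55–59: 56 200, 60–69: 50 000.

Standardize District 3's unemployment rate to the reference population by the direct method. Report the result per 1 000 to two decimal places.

Standard total = 325 200; weights = 0.2463, 0.1817, 0.2454, 0.1728, 0.1538.
Standardized rate: 0.2463×160.38 + 0.1817×166.46 + 0.2454×122.55 + 0.1728×72.25 + 0.1538×26.60 = 116.4027 per 1 000.

116.40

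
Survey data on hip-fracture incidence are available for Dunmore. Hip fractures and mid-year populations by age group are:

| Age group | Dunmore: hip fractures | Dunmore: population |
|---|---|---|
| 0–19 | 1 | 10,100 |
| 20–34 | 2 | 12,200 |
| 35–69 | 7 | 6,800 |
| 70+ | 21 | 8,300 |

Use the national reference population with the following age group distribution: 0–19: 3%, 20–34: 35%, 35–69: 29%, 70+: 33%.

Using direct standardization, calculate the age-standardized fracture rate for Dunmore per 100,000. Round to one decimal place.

Age-specific rates per 100,000 for Dunmore: 9.90, 16.39, 102.94, 253.01.
Standard weights: 0.03, 0.35, 0.29, 0.33.
Standardized rate: 0.0300×9.90 + 0.3500×16.39 + 0.2900×102.94 + 0.3300×253.01 = 119.3817 per 100,000.

119.4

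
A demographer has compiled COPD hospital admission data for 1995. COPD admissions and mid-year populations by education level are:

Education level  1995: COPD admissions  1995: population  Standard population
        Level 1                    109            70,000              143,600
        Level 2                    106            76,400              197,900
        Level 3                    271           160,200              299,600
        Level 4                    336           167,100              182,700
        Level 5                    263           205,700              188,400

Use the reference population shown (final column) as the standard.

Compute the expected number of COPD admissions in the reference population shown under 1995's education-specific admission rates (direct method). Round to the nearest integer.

Education-specific rates per 10,000 for 1995: 15.57, 13.87, 16.92, 20.11, 12.79.
Expected COPD admissions = Σ (standard pop × education-specific rate ÷ 10,000)
= 143,600×15.57/10,000 + 197,900×13.87/10,000 + 299,600×16.92/10,000 + 182,700×20.11/10,000 + 188,400×12.79/10,000
= 223.61 + 274.57 + 506.81 + 367.37 + 240.88 = 1613.24.

1613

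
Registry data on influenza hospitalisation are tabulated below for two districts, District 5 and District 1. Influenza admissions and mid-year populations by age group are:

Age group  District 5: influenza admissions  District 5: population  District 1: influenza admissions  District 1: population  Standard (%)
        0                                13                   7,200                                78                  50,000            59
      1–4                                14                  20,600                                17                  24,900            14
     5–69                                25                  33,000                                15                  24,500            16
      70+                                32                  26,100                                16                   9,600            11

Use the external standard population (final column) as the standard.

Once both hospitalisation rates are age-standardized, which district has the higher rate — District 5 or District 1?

Age-specific rates per 100,000 for District 5: 180.56, 67.96, 75.76, 122.61.
For District 1: 156.00, 68.27, 61.22, 166.67.
Standard weights: 0.59, 0.14, 0.16, 0.11.
District 5: 0.5900×180.56 + 0.1400×67.96 + 0.1600×75.76 + 0.1100×122.61 = 141.6501 per 100,000.
District 1: 0.5900×156.00 + 0.1400×68.27 + 0.1600×61.22 + 0.1100×166.67 = 129.7275 per 100,000.
The crude rates (96.66 vs 115.60) would put District 1 higher, but that reflects its age composition; once standardized to a common age structure, District 5 has the higher underlying rate.

District 5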